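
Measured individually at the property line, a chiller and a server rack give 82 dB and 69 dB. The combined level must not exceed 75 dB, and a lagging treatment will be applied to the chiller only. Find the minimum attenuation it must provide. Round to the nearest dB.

Fixed contribution from the other source: Σ 10^(L/10) = 10^(69/10) = 7.943e+06 (69.00 dB).
To meet 75 dB overall, the treated chiller may contribute at most 10^(75/10) − 7.943e+06 = 2.368e+07, i.e. 73.74 dB.
Required insertion loss = 82 − 73.74 = 8.26 dB.

8 dB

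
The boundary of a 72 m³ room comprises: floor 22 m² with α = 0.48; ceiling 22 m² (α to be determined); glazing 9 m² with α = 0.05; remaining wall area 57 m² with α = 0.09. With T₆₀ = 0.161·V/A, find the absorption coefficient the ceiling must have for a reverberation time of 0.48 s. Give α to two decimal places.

Required total absorption A = 0.161·72/0.48 = 24.15 m².
Absorption from the other surfaces = 22·0.48 + 9·0.05 + 57·0.09 = 16.14 m², so the ceiling must supply 8.01 m² over 22 m².
α = 8.01/22 = 0.364.

0.36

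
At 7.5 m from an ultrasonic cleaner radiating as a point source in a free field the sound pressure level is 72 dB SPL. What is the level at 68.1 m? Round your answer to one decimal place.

For a point source, L₂ = L₁ − 20·log₁₀(r₂/r₁).
L₂ = 72 − 20·log₁₀(68.1/7.5) = 72 − 19.162 = 52.84 dB SPL.

52.8 dB SPL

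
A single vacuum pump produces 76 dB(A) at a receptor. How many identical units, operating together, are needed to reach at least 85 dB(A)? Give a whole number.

Need L₁ + 10·log₁₀ N ≥ 85, i.e. log₁₀ N ≥ 0.90.
N ≥ 10^(9.0/10) = 7.943, so N = 8.

8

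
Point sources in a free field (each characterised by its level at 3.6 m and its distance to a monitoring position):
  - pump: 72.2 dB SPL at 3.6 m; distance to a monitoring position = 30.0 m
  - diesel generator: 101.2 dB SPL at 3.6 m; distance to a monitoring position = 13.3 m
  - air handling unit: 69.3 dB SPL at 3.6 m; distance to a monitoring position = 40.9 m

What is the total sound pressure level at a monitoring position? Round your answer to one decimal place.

First find each source's level at the receiver (point-source: −20·log₁₀(r/r_ref)), then combine on an intensity basis.
pump: 72.2 − 20·log₁₀(30.0/3.6) = 72.2 − 18.42 = 53.78 dB SPL.
diesel generator: 101.2 − 20·log₁₀(13.3/3.6) = 101.2 − 11.35 = 89.85 dB SPL.
air handling unit: 69.3 − 20·log₁₀(40.9/3.6) = 69.3 − 21.11 = 48.19 dB SPL.
Σ 10^(L/10) = 9.661e+08 → L_total = 10·log₁₀(9.661e+08) = 89.85 dB SPL.

89.9 dB SPL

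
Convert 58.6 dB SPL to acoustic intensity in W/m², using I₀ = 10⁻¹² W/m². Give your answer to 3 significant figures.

7.24e-07 W/m²

L = 10·log₁₀(I/I₀) ⇒ I = I₀·10^(L/10) = 10⁻¹² × 10^5.86.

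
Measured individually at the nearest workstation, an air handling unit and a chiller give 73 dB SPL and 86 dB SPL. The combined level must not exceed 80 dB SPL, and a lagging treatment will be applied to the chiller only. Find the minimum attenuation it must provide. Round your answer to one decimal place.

The untreated sources together contribute 10^(73/10) = 1.995e+07, i.e. 73.00 dB SPL.
To meet 80 dB SPL overall, the treated chiller may contribute at most 10^(80/10) − 1.995e+07 = 8.005e+07, i.e. 79.03 dB SPL.
Required insertion loss = 86 − 79.03 = 6.97 dB.

7.0 dB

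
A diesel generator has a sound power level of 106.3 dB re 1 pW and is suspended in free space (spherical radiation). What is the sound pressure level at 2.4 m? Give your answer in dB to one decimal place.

Free-field spherical radiation: L_p = L_w − 10·log₁₀(4π·r²), r = 2.4 m.
4π·r² = 72.38 m², 10·log₁₀ of that is 18.596 dB.
L_p = 106.3 − 18.596 = 87.70 dB.

87.7 dB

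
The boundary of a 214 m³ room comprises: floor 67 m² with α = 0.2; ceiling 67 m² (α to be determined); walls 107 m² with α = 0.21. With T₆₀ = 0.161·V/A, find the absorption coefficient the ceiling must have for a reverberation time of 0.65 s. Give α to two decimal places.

0.26

Required total absorption A = 0.161·214/0.65 = 53.01 m².
Absorption from the other surfaces = 67·0.2 + 107·0.21 = 35.87 m², so the ceiling must supply 17.14 m² over 67 m².
α = 17.14/67 = 0.256.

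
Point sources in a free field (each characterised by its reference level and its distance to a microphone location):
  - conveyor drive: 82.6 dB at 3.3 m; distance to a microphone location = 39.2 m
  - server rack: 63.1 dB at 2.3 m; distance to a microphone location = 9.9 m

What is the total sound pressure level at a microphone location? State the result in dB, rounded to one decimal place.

First find each source's level at the receiver (point-source: −20·log₁₀(r/r_ref)), then combine on an intensity basis.
conveyor drive: 82.6 − 20·log₁₀(39.2/3.3) = 82.6 − 21.50 = 61.10 dB.
server rack: 63.1 − 20·log₁₀(9.9/2.3) = 63.1 − 12.68 = 50.42 dB.
Σ 10^(L/10) = 1.400e+06 → L_total = 10·log₁₀(1.400e+06) = 61.46 dB.

61.5 dB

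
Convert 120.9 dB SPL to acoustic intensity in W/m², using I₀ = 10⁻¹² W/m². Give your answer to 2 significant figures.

1.2 W/m²

L = 10·log₁₀(I/I₀) ⇒ I = I₀·10^(L/10) = 10⁻¹² × 10^12.09.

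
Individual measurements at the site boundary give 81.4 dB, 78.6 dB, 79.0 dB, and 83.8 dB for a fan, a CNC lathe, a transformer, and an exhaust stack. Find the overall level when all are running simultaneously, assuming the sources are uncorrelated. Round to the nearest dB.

For uncorrelated sources the intensities add, so convert each level to linear form, sum, and take 10·log₁₀ of the total.
Σ 10^(L/10) = 10^(81.4/10) + 10^(78.6/10) + 10^(79.0/10) + 10^(83.8/10) = 5.298e+08.
L_total = 10·log₁₀(5.298e+08) = 87.24 dB.

87 dB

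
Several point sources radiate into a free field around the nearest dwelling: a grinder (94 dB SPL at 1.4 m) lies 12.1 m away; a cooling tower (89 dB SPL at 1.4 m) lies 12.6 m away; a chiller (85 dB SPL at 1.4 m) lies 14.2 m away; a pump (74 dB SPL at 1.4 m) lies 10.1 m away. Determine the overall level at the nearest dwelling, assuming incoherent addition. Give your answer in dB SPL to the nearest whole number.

77 dB SPL

Propagate each source to the receiver with L = L_ref − 20·log₁₀(r/r_ref), then add intensities.
grinder: 94 − 20·log₁₀(12.1/1.4) = 94 − 18.73 = 75.27 dB SPL.
cooling tower: 89 − 20·log₁₀(12.6/1.4) = 89 − 19.08 = 69.92 dB SPL.
chiller: 85 − 20·log₁₀(14.2/1.4) = 85 − 20.12 = 64.88 dB SPL.
pump: 74 − 20·log₁₀(10.1/1.4) = 74 − 17.16 = 56.84 dB SPL.
Σ 10^(L/10) = 4.699e+07 → L_total = 10·log₁₀(4.699e+07) = 76.72 dB SPL.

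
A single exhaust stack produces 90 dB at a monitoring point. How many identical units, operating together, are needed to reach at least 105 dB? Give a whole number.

32

Need L₁ + 10·log₁₀ N ≥ 105, i.e. log₁₀ N ≥ 1.50.
N ≥ 10^(15.0/10) = 31.623, so N = 32.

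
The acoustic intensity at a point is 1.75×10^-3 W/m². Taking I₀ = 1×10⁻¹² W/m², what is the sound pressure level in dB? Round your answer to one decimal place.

Dividing by I₀ shifts the exponent by 12: I/I₀ = 1.75×10^9.
L = 10·(0.2430 + 9) = 92.43 dB.

92.4 dB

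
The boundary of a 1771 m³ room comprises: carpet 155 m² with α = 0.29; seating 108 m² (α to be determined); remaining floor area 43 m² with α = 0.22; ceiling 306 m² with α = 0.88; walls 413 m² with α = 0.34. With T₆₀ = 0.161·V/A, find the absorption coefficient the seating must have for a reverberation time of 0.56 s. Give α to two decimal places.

0.42

From T₆₀ = 0.161·V/A, the target T₆₀ = 0.56 s needs A = 0.161·1771/0.56 = 509.16 m².
Absorption from the other surfaces = 155·0.29 + 43·0.22 + 306·0.88 + 413·0.34 = 464.11 m², so the seating must supply 45.05 m² over 108 m².
α = 45.05/108 = 0.417.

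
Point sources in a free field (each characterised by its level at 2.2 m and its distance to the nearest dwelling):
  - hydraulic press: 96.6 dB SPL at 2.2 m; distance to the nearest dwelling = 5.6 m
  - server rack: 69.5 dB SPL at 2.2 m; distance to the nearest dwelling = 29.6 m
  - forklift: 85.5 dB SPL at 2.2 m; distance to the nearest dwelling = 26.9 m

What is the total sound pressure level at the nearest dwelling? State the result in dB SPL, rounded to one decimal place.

Apply inverse-square spreading to bring every level to the receiver, then sum 10^(L/10).
hydraulic press: 96.6 − 20·log₁₀(5.6/2.2) = 96.6 − 8.12 = 88.48 dB SPL.
server rack: 69.5 − 20·log₁₀(29.6/2.2) = 69.5 − 22.58 = 46.92 dB SPL.
forklift: 85.5 − 20·log₁₀(26.9/2.2) = 85.5 − 21.75 = 63.75 dB SPL.
Σ 10^(L/10) = 7.079e+08 → L_total = 10·log₁₀(7.079e+08) = 88.50 dB SPL.

88.5 dB SPL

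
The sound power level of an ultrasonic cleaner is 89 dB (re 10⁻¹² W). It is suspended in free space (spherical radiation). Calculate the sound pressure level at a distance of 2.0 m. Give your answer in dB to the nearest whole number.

72 dB

Free-field spherical radiation: L_p = L_w − 10·log₁₀(4π·r²), r = 2.0 m.
4π·r² = 50.27 m², 10·log₁₀ of that is 17.013 dB.
L_p = 89 − 17.013 = 71.99 dB.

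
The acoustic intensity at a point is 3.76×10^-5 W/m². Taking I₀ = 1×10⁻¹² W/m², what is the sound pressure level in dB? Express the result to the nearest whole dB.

I/I₀ = 3.76×10^-5/10⁻¹² = 3.76×10^7, and L = 10·log₁₀(I/I₀).
L = 10·(0.5752 + 7) = 75.75 dB.

76 dB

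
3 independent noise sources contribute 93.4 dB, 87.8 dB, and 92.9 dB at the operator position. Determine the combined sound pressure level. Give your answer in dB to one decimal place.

96.8 dB

Incoherent sources combine by intensity addition: L_total = 10·log₁₀(Σ 10^(L_i/10)).
Σ 10^(L/10) = 10^(93.4/10) + 10^(87.8/10) + 10^(92.9/10) = 4.740e+09.
L_total = 10·log₁₀(4.740e+09) = 96.76 dB.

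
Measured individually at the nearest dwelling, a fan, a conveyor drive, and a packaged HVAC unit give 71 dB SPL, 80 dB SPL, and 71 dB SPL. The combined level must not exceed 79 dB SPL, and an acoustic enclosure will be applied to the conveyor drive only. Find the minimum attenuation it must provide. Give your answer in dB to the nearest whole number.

Everything except the conveyor drive sums to 10^(71/10) + 10^(71/10) = 2.518e+07 in linear terms, 74.01 dB SPL.
To meet 79 dB SPL overall, the treated conveyor drive may contribute at most 10^(79/10) − 2.518e+07 = 5.425e+07, i.e. 77.34 dB SPL.
So the conveyor drive must be reduced from 80 to 77.34 dB SPL: IL = 2.66 dB.

3 dB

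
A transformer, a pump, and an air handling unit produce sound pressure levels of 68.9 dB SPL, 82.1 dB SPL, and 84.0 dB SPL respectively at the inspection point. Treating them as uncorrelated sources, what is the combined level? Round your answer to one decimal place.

86.2 dB SPL

For uncorrelated sources the intensities add, so convert each level to linear form, sum, and take 10·log₁₀ of the total.
Σ 10^(L/10) = 10^(68.9/10) + 10^(82.1/10) + 10^(84.0/10) = 4.211e+08.
L_total = 10·log₁₀(4.211e+08) = 86.24 dB SPL.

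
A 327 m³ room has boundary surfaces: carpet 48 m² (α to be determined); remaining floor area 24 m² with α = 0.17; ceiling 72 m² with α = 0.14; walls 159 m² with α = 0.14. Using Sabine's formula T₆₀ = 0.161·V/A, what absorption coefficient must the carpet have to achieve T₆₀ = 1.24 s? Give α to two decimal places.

From T₆₀ = 0.161·V/A, the target T₆₀ = 1.24 s needs A = 0.161·327/1.24 = 42.46 m².
Absorption from the other surfaces = 24·0.17 + 72·0.14 + 159·0.14 = 36.42 m², so the carpet must supply 6.04 m² over 48 m².
α = 6.04/48 = 0.126.

0.13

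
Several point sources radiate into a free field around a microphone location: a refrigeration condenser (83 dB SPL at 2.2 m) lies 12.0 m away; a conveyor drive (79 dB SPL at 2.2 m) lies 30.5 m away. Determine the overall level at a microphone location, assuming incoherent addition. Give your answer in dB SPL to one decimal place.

68.5 dB SPL

Propagate each source to the receiver with L = L_ref − 20·log₁₀(r/r_ref), then add intensities.
refrigeration condenser: 83 − 20·log₁₀(12.0/2.2) = 83 − 14.74 = 68.26 dB SPL.
conveyor drive: 79 − 20·log₁₀(30.5/2.2) = 79 − 22.84 = 56.16 dB SPL.
Σ 10^(L/10) = 7.120e+06 → L_total = 10·log₁₀(7.120e+06) = 68.52 dB SPL.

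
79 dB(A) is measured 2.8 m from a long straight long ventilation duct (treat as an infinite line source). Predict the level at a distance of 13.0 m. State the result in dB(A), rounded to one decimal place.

72.3 dB(A)

Cylindrical spreading from a line source gives a 10·log₁₀(r₂/r₁) drop.
L₂ = 79 − 10·log₁₀(13.0/2.8) = 79 − 6.668 = 72.33 dB(A).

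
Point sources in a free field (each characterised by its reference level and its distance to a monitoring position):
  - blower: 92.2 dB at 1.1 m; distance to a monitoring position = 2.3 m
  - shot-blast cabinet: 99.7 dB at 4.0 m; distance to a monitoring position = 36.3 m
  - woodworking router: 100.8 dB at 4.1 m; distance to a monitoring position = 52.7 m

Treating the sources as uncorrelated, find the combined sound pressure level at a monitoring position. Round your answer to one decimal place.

87.5 dB

Apply inverse-square spreading to bring every level to the receiver, then sum 10^(L/10).
blower: 92.2 − 20·log₁₀(2.3/1.1) = 92.2 − 6.41 = 85.79 dB.
shot-blast cabinet: 99.7 − 20·log₁₀(36.3/4.0) = 99.7 − 19.16 = 80.54 dB.
woodworking router: 100.8 − 20·log₁₀(52.7/4.1) = 100.8 − 22.18 = 78.62 dB.
Σ 10^(L/10) = 5.657e+08 → L_total = 10·log₁₀(5.657e+08) = 87.53 dB.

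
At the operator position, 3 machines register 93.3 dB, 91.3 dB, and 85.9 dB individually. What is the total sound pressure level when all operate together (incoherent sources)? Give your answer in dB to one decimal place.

95.9 dB

Incoherent sources combine by intensity addition: L_total = 10·log₁₀(Σ 10^(L_i/10)).
Σ 10^(L/10) = 10^(93.3/10) + 10^(91.3/10) + 10^(85.9/10) = 3.876e+09.
L_total = 10·log₁₀(3.876e+09) = 95.88 dB.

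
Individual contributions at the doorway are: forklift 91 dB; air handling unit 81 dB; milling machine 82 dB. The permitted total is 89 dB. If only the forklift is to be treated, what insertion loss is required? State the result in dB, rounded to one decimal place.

3.9 dB

The untreated sources together contribute 10^(81/10) + 10^(82/10) = 2.844e+08, i.e. 84.54 dB.
The limit corresponds to 10^(89/10) = 7.943e+08; subtracting the fixed part leaves 5.099e+08 for the forklift, i.e. 87.08 dB.
So the forklift must be reduced from 91 to 87.08 dB: IL = 3.92 dB.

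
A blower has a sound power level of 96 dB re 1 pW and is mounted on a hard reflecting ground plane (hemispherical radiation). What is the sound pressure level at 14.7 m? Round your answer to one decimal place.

The power spreads over a hemisphere of area 2π·r², so L_p = L_w − 10·log₁₀(2π·r²).
2π·r² = 1358 m², 10·log₁₀ of that is 31.328 dB.
L_p = 96 − 31.328 = 64.67 dB.

64.7 dB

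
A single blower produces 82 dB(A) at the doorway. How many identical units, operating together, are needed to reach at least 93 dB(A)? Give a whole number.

13

Need L₁ + 10·log₁₀ N ≥ 93, i.e. log₁₀ N ≥ 1.10.
N ≥ 10^(11.0/10) = 12.589, so N = 13.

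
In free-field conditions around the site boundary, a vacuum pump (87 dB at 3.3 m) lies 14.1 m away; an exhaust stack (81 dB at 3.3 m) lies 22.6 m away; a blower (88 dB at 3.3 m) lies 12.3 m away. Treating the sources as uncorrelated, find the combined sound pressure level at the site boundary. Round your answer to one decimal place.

78.8 dB

Apply inverse-square spreading to bring every level to the receiver, then sum 10^(L/10).
vacuum pump: 87 − 20·log₁₀(14.1/3.3) = 87 − 12.61 = 74.39 dB.
exhaust stack: 81 − 20·log₁₀(22.6/3.3) = 81 − 16.71 = 64.29 dB.
blower: 88 − 20·log₁₀(12.3/3.3) = 88 − 11.43 = 76.57 dB.
Σ 10^(L/10) = 7.555e+07 → L_total = 10·log₁₀(7.555e+07) = 78.78 dB.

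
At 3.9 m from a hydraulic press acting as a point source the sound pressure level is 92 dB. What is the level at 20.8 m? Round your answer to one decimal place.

77.5 dB

Point-source attenuation: ΔL = 20·log₁₀(r₂/r₁) = 20·log₁₀(20.8/3.9) = 14.540 dB.
L₂ = 92 − 20·log₁₀(20.8/3.9) = 92 − 14.540 = 77.46 dB.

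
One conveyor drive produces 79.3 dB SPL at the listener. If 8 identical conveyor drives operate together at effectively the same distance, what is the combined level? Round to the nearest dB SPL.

88 dB SPL

L_total = L₁ + 10·log₁₀ N for N identical incoherent sources.
L_total = 79.3 + 10·log₁₀(8) = 79.3 + 9.031 = 88.33 dB SPL.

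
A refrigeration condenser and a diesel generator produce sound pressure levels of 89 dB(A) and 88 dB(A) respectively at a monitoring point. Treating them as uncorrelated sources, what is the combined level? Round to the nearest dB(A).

92 dB(A)

Incoherent sources combine by intensity addition: L_total = 10·log₁₀(Σ 10^(L_i/10)).
Σ 10^(L/10) = 10^(89/10) + 10^(88/10) = 1.425e+09.
L_total = 10·log₁₀(1.425e+09) = 91.54 dB(A).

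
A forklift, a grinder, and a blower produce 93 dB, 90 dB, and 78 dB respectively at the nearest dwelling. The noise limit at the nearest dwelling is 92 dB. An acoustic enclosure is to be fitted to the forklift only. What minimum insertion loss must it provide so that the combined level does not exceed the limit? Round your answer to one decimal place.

Fixed contribution from the other sources: Σ 10^(L/10) = 10^(90/10) + 10^(78/10) = 1.063e+09 (90.27 dB).
To meet 92 dB overall, the treated forklift may contribute at most 10^(92/10) − 1.063e+09 = 5.218e+08, i.e. 87.18 dB.
Required insertion loss = 93 − 87.18 = 5.82 dB.

5.8 dB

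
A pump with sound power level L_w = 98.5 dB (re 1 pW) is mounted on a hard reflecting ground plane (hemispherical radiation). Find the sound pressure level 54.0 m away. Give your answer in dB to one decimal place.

L_p = L_w − 10·log₁₀(2π·r²) with r = 54.0 m.
2π·r² = 1.832e+04 m², 10·log₁₀ of that is 42.630 dB.
L_p = 98.5 − 42.630 = 55.87 dB.

55.9 dB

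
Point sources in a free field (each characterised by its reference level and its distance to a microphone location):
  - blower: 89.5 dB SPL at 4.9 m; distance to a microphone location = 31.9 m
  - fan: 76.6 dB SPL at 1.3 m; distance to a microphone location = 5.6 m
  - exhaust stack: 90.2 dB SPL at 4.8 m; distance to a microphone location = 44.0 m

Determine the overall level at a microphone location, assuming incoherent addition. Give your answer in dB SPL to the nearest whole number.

Apply inverse-square spreading to bring every level to the receiver, then sum 10^(L/10).
blower: 89.5 − 20·log₁₀(31.9/4.9) = 89.5 − 16.27 = 73.23 dB SPL.
fan: 76.6 − 20·log₁₀(5.6/1.3) = 76.6 − 12.68 = 63.92 dB SPL.
exhaust stack: 90.2 − 20·log₁₀(44.0/4.8) = 90.2 − 19.24 = 70.96 dB SPL.
Σ 10^(L/10) = 3.595e+07 → L_total = 10·log₁₀(3.595e+07) = 75.56 dB SPL.

76 dB SPL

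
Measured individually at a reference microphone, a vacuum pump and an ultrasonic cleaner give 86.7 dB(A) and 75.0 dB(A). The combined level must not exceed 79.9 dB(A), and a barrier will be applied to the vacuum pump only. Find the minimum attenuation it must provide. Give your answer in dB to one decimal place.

Everything except the vacuum pump sums to 10^(75.0/10) = 3.162e+07 in linear terms, 75.00 dB(A).
To meet 79.9 dB(A) overall, the treated vacuum pump may contribute at most 10^(79.9/10) − 3.162e+07 = 6.610e+07, i.e. 78.20 dB(A).
Required insertion loss = 86.7 − 78.20 = 8.50 dB.

8.5 dB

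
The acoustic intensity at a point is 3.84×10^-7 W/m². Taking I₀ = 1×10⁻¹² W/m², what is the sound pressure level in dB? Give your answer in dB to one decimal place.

I/I₀ = 3.84×10^-7/10⁻¹² = 3.84×10^5, and L = 10·log₁₀(I/I₀).
L = 10·(0.5843 + 5) = 55.84 dB.

55.8 dB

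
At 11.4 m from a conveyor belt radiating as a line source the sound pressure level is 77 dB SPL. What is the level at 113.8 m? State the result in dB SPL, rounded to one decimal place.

Cylindrical spreading from a line source gives a 10·log₁₀(r₂/r₁) drop.
L₂ = 77 − 10·log₁₀(113.8/11.4) = 77 − 9.992 = 67.01 dB SPL.

67.0 dB SPL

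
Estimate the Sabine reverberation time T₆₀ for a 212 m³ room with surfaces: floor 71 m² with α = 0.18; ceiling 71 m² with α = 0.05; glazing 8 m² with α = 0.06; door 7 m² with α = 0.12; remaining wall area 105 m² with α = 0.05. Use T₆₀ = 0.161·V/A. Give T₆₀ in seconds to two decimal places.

1.49 s

Total absorption A = 71·0.18 + 71·0.05 + 8·0.06 + 7·0.12 + 105·0.05 = 22.90 m² sabins.
T₆₀ = 0.161 × 212 / 22.90 = 1.490 s.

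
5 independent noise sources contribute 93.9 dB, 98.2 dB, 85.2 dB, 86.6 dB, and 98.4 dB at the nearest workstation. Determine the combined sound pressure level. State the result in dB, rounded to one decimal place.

102.2 dB

For uncorrelated sources the intensities add, so convert each level to linear form, sum, and take 10·log₁₀ of the total.
Σ 10^(L/10) = 10^(93.9/10) + 10^(98.2/10) + 10^(85.2/10) + 10^(86.6/10) + 10^(98.4/10) = 1.677e+10.
L_total = 10·log₁₀(1.677e+10) = 102.24 dB.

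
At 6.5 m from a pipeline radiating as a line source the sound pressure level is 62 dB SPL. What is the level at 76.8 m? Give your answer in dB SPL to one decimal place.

51.3 dB SPL

For a line source, L₂ = L₁ − 10·log₁₀(r₂/r₁).
L₂ = 62 − 10·log₁₀(76.8/6.5) = 62 − 10.724 = 51.28 dB SPL.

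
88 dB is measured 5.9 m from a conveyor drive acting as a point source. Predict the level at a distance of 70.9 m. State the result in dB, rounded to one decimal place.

Point-source attenuation: ΔL = 20·log₁₀(r₂/r₁) = 20·log₁₀(70.9/5.9) = 21.596 dB.
L₂ = 88 − 20·log₁₀(70.9/5.9) = 88 − 21.596 = 66.40 dB.

66.4 dB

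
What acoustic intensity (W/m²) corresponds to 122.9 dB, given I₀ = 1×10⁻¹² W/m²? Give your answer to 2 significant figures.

I = I₀·10^(L/10) = 10⁻¹² × 10^(122.9/10) = 10^(0.290).

1.9 W/m²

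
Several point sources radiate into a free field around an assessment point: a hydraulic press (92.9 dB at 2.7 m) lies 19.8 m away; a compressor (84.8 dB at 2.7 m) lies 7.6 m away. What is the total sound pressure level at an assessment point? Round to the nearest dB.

79 dB

Apply inverse-square spreading to bring every level to the receiver, then sum 10^(L/10).
hydraulic press: 92.9 − 20·log₁₀(19.8/2.7) = 92.9 − 17.31 = 75.59 dB.
compressor: 84.8 − 20·log₁₀(7.6/2.7) = 84.8 − 8.99 = 75.81 dB.
Σ 10^(L/10) = 7.437e+07 → L_total = 10·log₁₀(7.437e+07) = 78.71 dB.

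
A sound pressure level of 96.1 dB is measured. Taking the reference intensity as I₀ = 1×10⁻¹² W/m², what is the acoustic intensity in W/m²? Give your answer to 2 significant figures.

0.0041 W/m²

I = I₀·10^(L/10) = 10⁻¹² × 10^(96.1/10) = 10^(-2.390).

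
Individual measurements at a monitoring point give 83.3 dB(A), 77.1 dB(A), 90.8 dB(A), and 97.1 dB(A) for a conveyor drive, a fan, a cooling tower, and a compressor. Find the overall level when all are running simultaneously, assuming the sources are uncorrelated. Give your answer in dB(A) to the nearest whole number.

For uncorrelated sources the intensities add, so convert each level to linear form, sum, and take 10·log₁₀ of the total.
Σ 10^(L/10) = 10^(83.3/10) + 10^(77.1/10) + 10^(90.8/10) + 10^(97.1/10) = 6.596e+09.
L_total = 10·log₁₀(6.596e+09) = 98.19 dB(A).

98 dB(A)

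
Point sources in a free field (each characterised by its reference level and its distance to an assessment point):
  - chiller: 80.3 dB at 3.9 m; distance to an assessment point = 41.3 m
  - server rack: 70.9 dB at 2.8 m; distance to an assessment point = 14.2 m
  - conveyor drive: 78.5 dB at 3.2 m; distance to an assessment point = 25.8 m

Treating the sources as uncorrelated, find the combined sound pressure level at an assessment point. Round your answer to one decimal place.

Apply inverse-square spreading to bring every level to the receiver, then sum 10^(L/10).
chiller: 80.3 − 20·log₁₀(41.3/3.9) = 80.3 − 20.50 = 59.80 dB.
server rack: 70.9 − 20·log₁₀(14.2/2.8) = 70.9 − 14.10 = 56.80 dB.
conveyor drive: 78.5 − 20·log₁₀(25.8/3.2) = 78.5 − 18.13 = 60.37 dB.
Σ 10^(L/10) = 2.523e+06 → L_total = 10·log₁₀(2.523e+06) = 64.02 dB.

64.0 dB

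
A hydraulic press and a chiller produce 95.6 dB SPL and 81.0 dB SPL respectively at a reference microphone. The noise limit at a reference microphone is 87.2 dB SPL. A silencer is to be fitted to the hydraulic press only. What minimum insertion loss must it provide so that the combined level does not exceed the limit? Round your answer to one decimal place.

9.6 dB

Fixed contribution from the other source: Σ 10^(L/10) = 10^(81.0/10) = 1.259e+08 (81.00 dB SPL).
The limit corresponds to 10^(87.2/10) = 5.248e+08; subtracting the fixed part leaves 3.989e+08 for the hydraulic press, i.e. 86.01 dB SPL.
So the hydraulic press must be reduced from 95.6 to 86.01 dB SPL: IL = 9.59 dB.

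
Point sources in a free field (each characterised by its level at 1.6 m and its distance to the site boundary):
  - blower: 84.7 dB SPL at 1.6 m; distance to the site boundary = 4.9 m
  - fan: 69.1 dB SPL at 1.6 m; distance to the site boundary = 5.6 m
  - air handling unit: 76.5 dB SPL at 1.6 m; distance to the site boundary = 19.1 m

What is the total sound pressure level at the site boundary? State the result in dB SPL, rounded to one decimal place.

Apply inverse-square spreading to bring every level to the receiver, then sum 10^(L/10).
blower: 84.7 − 20·log₁₀(4.9/1.6) = 84.7 − 9.72 = 74.98 dB SPL.
fan: 69.1 − 20·log₁₀(5.6/1.6) = 69.1 − 10.88 = 58.22 dB SPL.
air handling unit: 76.5 − 20·log₁₀(19.1/1.6) = 76.5 − 21.54 = 54.96 dB SPL.
Σ 10^(L/10) = 3.244e+07 → L_total = 10·log₁₀(3.244e+07) = 75.11 dB SPL.

75.1 dB SPL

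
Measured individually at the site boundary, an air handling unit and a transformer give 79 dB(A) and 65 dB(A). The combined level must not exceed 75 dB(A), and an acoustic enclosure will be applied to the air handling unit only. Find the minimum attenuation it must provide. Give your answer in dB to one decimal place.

Fixed contribution from the other source: Σ 10^(L/10) = 10^(65/10) = 3.162e+06 (65.00 dB(A)).
The limit corresponds to 10^(75/10) = 3.162e+07; subtracting the fixed part leaves 2.846e+07 for the air handling unit, i.e. 74.54 dB(A).
So the air handling unit must be reduced from 79 to 74.54 dB(A): IL = 4.46 dB.

4.5 dB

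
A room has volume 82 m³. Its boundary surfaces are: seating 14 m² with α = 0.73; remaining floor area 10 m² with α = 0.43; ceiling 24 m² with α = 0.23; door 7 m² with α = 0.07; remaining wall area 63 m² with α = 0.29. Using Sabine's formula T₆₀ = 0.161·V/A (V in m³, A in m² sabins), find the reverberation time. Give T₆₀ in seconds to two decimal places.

0.34 s

A = Σ Sᵢαᵢ = 14·0.73 + 10·0.43 + 24·0.23 + 7·0.07 + 63·0.29 = 38.80 m².
T₆₀ = 0.161 × 82 / 38.80 = 0.340 s.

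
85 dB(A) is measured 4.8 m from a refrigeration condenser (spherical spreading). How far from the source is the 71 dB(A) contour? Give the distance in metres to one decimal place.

24.1 m

For a point source L₁ − L₂ = 20·log₁₀(r₂/r₁), so r₂ = r₁·10^((L₁−L₂)/20).
r₂ = 4.8·10^((85−71)/20) = 4.8·10^(14.0/20) = 24.06 m.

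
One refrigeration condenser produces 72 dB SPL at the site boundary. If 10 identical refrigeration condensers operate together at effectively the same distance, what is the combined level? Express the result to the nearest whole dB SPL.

82 dB SPL

With 10 equal, uncorrelated contributions the intensity is 10× that of one unit, giving a rise of 10·log₁₀ 10.
L_total = 72 + 10·log₁₀(10) = 72 + 10.000 = 82.00 dB SPL.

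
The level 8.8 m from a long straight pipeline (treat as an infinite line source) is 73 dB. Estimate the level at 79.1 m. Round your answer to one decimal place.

63.5 dB

For a line source, L₂ = L₁ − 10·log₁₀(r₂/r₁).
L₂ = 73 − 10·log₁₀(79.1/8.8) = 73 − 9.537 = 63.46 dB.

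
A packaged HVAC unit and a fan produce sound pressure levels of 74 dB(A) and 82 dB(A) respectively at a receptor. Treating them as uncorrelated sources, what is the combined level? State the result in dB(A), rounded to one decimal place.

Incoherent sources combine by intensity addition: L_total = 10·log₁₀(Σ 10^(L_i/10)).
Σ 10^(L/10) = 10^(74/10) + 10^(82/10) = 1.836e+08.
L_total = 10·log₁₀(1.836e+08) = 82.64 dB(A).

82.6 dB(A)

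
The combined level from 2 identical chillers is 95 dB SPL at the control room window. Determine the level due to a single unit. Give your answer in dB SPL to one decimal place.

2 equal contributions raise the level by 10·log₁₀ 2 = 3.010 dB, so each unit alone gives 95 − 3.010.

92.0 dB SPL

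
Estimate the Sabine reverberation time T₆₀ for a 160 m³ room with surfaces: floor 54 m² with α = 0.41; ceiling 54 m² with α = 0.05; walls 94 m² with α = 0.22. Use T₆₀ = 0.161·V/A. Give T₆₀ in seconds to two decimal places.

0.57 s

Summing Sᵢαᵢ: 54·0.41 + 54·0.05 + 94·0.22 = 45.52 m².
T₆₀ = 0.161·V/A = 0.161·160/45.52 = 0.566 s.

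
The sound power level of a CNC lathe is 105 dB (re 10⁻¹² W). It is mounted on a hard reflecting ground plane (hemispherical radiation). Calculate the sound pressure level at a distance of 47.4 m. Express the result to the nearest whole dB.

64 dB

L_p = L_w − 10·log₁₀(2π·r²) with r = 47.4 m.
2π·r² = 1.412e+04 m², 10·log₁₀ of that is 41.497 dB.
L_p = 105 − 41.497 = 63.50 dB.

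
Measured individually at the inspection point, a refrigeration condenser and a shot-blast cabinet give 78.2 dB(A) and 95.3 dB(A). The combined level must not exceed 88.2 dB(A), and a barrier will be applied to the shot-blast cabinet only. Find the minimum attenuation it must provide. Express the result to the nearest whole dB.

Fixed contribution from the other source: Σ 10^(L/10) = 10^(78.2/10) = 6.607e+07 (78.20 dB(A)).
To meet 88.2 dB(A) overall, the treated shot-blast cabinet may contribute at most 10^(88.2/10) − 6.607e+07 = 5.946e+08, i.e. 87.74 dB(A).
So the shot-blast cabinet must be reduced from 95.3 to 87.74 dB(A): IL = 7.56 dB.

8 dB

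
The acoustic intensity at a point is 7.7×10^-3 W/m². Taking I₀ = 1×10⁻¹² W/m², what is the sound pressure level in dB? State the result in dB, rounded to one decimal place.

98.9 dB

L = 10·log₁₀(I/I₀) = 10·log₁₀(7.7×10^-3/10⁻¹²) = 10·log₁₀(7.7×10^9).
L = 10·(0.8865 + 9) = 98.86 dB.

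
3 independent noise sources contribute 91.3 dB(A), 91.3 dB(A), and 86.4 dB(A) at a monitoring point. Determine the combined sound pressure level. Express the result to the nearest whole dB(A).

For uncorrelated sources the intensities add, so convert each level to linear form, sum, and take 10·log₁₀ of the total.
Σ 10^(L/10) = 10^(91.3/10) + 10^(91.3/10) + 10^(86.4/10) = 3.134e+09.
L_total = 10·log₁₀(3.134e+09) = 94.96 dB(A).

95 dB(A)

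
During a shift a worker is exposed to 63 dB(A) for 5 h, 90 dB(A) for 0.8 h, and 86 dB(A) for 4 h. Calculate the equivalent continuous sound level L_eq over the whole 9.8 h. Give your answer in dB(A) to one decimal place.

83.9 dB(A)

The energy average is taken in the linear domain: L_eq = 10·log₁₀[(Σ tᵢ·10^(Lᵢ/10))/T], T = 9.8 h.
Σ tᵢ·10^(Lᵢ/10) = 5·10^(63/10) + 0.8·10^(90/10) + 4·10^(86/10) = 2.402e+09.
L_eq = 10·log₁₀(2.402e+09/9.8) = 83.89 dB(A).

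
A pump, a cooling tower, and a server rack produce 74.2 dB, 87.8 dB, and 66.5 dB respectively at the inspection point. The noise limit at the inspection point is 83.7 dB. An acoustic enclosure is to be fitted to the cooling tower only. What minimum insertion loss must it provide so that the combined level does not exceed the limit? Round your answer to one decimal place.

Everything except the cooling tower sums to 10^(74.2/10) + 10^(66.5/10) = 3.077e+07 in linear terms, 74.88 dB.
To meet 83.7 dB overall, the treated cooling tower may contribute at most 10^(83.7/10) − 3.077e+07 = 2.037e+08, i.e. 83.09 dB.
Required insertion loss = 87.8 − 83.09 = 4.71 dB.

4.7 dB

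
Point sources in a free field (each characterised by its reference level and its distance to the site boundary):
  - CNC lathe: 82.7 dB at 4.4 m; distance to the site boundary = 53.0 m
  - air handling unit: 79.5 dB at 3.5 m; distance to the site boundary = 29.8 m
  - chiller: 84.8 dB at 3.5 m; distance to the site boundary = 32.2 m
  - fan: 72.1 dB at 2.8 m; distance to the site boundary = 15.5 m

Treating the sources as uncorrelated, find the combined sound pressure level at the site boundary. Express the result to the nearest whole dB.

Apply inverse-square spreading to bring every level to the receiver, then sum 10^(L/10).
CNC lathe: 82.7 − 20·log₁₀(53.0/4.4) = 82.7 − 21.62 = 61.08 dB.
air handling unit: 79.5 − 20·log₁₀(29.8/3.5) = 79.5 − 18.60 = 60.90 dB.
chiller: 84.8 − 20·log₁₀(32.2/3.5) = 84.8 − 19.28 = 65.52 dB.
fan: 72.1 − 20·log₁₀(15.5/2.8) = 72.1 − 14.86 = 57.24 dB.
Σ 10^(L/10) = 6.610e+06 → L_total = 10·log₁₀(6.610e+06) = 68.20 dB.

68 dB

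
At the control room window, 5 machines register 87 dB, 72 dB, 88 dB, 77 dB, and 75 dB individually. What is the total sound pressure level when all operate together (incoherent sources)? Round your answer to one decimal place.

90.9 dB

Incoherent sources combine by intensity addition: L_total = 10·log₁₀(Σ 10^(L_i/10)).
Σ 10^(L/10) = 10^(87/10) + 10^(72/10) + 10^(88/10) + 10^(77/10) + 10^(75/10) = 1.230e+09.
L_total = 10·log₁₀(1.230e+09) = 90.90 dB.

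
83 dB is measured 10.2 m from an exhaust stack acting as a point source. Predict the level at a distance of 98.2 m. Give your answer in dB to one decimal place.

Spherical spreading from a point source gives a 20·log₁₀(r₂/r₁) drop.
L₂ = 83 − 20·log₁₀(98.2/10.2) = 83 − 19.670 = 63.33 dB.

63.3 dB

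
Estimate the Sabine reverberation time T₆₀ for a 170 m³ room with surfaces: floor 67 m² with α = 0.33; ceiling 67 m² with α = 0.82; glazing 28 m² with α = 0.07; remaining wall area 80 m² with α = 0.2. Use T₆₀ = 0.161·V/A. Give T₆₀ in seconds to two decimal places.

0.29 s

Total absorption A = 67·0.33 + 67·0.82 + 28·0.07 + 80·0.2 = 95.01 m² sabins.
T₆₀ = 0.161·V/A = 0.161·170/95.01 = 0.288 s.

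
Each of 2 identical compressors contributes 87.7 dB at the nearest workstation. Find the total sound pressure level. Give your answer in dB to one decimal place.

N identical incoherent sources raise the level by 10·log₁₀ N.
L_total = 87.7 + 10·log₁₀(2) = 87.7 + 3.010 = 90.71 dB.

90.7 dB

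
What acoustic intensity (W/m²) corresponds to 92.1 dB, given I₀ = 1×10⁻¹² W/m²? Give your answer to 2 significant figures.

0.0016 W/m²

I/I₀ = 10^(92.1/10) = 1.622e+09, so I = 1.622e+09 × 10⁻¹² W/m².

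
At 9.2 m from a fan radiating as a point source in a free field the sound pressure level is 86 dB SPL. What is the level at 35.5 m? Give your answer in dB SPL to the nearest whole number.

74 dB SPL

For a point source, L₂ = L₁ − 20·log₁₀(r₂/r₁).
L₂ = 86 − 20·log₁₀(35.5/9.2) = 86 − 11.729 = 74.27 dB SPL.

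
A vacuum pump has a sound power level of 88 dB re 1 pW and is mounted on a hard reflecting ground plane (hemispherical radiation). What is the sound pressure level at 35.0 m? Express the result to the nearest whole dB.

L_p = L_w − 10·log₁₀(2π·r²) with r = 35.0 m.
2π·r² = 7697 m², 10·log₁₀ of that is 38.863 dB.
L_p = 88 − 38.863 = 49.14 dB.

49 dB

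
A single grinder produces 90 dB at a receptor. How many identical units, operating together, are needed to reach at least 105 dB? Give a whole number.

The shortfall is 105 − 90 = 15.0 dB, and N units add 10·log₁₀ N, so need 10·log₁₀ N ≥ 15.0.
N ≥ 10^(15.0/10) = 31.623, so N = 32.

32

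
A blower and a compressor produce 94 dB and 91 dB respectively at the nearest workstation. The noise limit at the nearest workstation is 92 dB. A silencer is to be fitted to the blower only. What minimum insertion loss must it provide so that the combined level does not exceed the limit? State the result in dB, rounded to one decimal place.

8.9 dB

The untreated sources together contribute 10^(91/10) = 1.259e+09, i.e. 91.00 dB.
The limit corresponds to 10^(92/10) = 1.585e+09; subtracting the fixed part leaves 3.260e+08 for the blower, i.e. 85.13 dB.
Required insertion loss = 94 − 85.13 = 8.87 dB.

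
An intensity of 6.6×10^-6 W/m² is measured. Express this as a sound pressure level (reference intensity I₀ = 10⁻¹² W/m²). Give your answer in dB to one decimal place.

68.2 dB

I/I₀ = 6.6×10^-6/10⁻¹² = 6.6×10^6, and L = 10·log₁₀(I/I₀).
L = 10·(0.8195 + 6) = 68.20 dB.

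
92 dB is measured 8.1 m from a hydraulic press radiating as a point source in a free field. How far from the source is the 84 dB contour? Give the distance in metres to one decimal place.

20.3 m

Point-source spreading drops the level by 20·log₁₀(r₂/r₁); inverting, r₂/r₁ = 10^(ΔL/20).
r₂ = 8.1·10^((92−84)/20) = 8.1·10^(8.0/20) = 20.35 m.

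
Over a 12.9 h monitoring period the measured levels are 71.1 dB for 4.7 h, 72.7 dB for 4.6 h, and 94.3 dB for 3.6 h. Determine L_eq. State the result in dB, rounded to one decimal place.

88.8 dB

L_eq = 10·log₁₀[(1/T)·Σ tᵢ·10^(Lᵢ/10)] with T = 12.9 h.
Σ tᵢ·10^(Lᵢ/10) = 4.7·10^(71.1/10) + 4.6·10^(72.7/10) + 3.6·10^(94.3/10) = 9.836e+09.
L_eq = 10·log₁₀(9.836e+09/12.9) = 88.82 dB.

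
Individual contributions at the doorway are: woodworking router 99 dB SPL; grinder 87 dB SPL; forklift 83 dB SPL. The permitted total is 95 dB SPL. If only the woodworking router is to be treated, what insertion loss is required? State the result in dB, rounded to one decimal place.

The untreated sources together contribute 10^(87/10) + 10^(83/10) = 7.007e+08, i.e. 88.46 dB SPL.
The limit corresponds to 10^(95/10) = 3.162e+09; subtracting the fixed part leaves 2.462e+09 for the woodworking router, i.e. 93.91 dB SPL.
So the woodworking router must be reduced from 99 to 93.91 dB SPL: IL = 5.09 dB.

5.1 dB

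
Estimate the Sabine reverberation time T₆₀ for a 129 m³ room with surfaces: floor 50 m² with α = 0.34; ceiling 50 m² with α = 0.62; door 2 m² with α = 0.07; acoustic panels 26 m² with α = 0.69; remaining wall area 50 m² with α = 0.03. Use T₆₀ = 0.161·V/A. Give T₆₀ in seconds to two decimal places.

Total absorption A = 50·0.34 + 50·0.62 + 2·0.07 + 26·0.69 + 50·0.03 = 67.58 m² sabins.
T₆₀ = 0.161 × 129 / 67.58 = 0.307 s.

0.31 s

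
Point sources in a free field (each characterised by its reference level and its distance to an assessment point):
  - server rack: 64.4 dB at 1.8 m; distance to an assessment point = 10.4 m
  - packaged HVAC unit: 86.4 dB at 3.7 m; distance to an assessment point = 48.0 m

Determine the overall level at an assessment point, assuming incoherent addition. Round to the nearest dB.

64 dB

First find each source's level at the receiver (point-source: −20·log₁₀(r/r_ref)), then combine on an intensity basis.
server rack: 64.4 − 20·log₁₀(10.4/1.8) = 64.4 − 15.24 = 49.16 dB.
packaged HVAC unit: 86.4 − 20·log₁₀(48.0/3.7) = 86.4 − 22.26 = 64.14 dB.
Σ 10^(L/10) = 2.676e+06 → L_total = 10·log₁₀(2.676e+06) = 64.28 dB.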